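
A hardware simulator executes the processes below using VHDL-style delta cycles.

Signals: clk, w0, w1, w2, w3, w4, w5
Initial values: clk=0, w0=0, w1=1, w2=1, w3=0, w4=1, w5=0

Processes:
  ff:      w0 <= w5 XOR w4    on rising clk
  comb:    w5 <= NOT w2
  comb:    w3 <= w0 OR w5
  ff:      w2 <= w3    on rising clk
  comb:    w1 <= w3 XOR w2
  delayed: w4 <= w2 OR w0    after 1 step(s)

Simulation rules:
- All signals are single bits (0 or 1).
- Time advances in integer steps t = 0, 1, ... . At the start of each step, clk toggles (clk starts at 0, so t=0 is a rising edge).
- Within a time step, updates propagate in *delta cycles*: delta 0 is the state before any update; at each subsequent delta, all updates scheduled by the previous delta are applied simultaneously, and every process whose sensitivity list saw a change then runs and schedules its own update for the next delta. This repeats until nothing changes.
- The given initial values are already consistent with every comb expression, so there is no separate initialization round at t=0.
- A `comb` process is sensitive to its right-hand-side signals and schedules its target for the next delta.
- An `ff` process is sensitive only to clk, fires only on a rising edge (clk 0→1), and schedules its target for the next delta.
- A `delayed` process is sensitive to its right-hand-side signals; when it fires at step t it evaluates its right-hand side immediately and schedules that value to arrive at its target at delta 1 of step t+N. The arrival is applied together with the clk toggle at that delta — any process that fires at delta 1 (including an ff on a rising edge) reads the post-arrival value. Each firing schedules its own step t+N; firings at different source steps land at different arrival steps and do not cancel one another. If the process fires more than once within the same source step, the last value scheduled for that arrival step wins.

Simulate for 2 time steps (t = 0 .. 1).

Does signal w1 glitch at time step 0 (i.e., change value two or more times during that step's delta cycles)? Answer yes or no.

yes

[bits: w5,w3,w2,clk,w1,w0,w4]
t=0: Δ0=0010101 Δ1=0011101 Δ2=0001111 Δ3=1101011 Δ4=1101111 | 4Δ
t=1: Δ0=1101111 Δ1=1100111 | 1Δ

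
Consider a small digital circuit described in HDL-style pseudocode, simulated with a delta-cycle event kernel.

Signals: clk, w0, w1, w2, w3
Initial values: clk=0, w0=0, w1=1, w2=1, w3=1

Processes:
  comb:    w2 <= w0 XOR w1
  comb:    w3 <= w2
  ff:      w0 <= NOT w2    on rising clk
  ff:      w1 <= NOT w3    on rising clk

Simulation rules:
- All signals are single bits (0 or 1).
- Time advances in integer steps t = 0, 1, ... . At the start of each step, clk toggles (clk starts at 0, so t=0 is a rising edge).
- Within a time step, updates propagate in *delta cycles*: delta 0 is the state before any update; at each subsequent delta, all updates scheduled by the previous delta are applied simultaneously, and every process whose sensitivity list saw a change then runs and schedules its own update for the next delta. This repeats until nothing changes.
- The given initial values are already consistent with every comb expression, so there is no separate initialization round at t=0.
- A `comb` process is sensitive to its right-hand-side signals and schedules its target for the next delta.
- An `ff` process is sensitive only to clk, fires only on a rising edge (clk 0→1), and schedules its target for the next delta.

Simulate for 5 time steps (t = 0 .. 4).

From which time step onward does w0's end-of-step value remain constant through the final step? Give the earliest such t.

t=0 Δ0: w0=0 w1=1 w3=1 w2=1 clk=0
  Δ1: clk:0→1
  Δ2: w1:1→0
  Δ3: w2:1→0
  Δ4: w3:1→0
  (4Δ to stable)
t=1 Δ0: w0=0 w1=0 w3=0 w2=0 clk=1
  Δ1: clk:1→0
  (1Δ to stable)
t=2 Δ0: w0=0 w1=0 w3=0 w2=0 clk=0
  Δ1: clk:0→1
  Δ2: w0:0→1, w1:0→1
  (2Δ to stable)
t=3 Δ0: w0=1 w1=1 w3=0 w2=0 clk=1
  Δ1: clk:1→0
  (1Δ to stable)
t=4 Δ0: w0=1 w1=1 w3=0 w2=0 clk=0
  Δ1: clk:0→1
  (1Δ to stable)

2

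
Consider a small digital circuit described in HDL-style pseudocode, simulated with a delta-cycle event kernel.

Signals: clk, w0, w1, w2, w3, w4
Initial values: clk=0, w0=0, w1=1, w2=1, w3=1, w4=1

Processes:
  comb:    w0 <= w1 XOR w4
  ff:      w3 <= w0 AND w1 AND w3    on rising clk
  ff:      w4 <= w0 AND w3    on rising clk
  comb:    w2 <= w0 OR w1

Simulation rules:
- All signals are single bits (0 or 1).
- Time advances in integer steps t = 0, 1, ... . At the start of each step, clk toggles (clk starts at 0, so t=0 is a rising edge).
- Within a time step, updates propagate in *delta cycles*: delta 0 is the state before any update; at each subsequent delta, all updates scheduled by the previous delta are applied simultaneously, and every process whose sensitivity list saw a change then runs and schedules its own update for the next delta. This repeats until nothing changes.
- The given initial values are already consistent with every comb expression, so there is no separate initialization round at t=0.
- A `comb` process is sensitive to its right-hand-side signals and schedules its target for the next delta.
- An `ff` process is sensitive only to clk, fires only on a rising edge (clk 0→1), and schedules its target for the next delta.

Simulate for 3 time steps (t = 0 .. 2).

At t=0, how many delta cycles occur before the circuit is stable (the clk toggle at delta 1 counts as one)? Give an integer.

3

t=0 Δ0: w4=1 w0=0 w3=1 w1=1 clk=0 w2=1
  Δ1: clk:0→1
  Δ2: w4:1→0, w3:1→0
  Δ3: w0:0→1
  (3Δ to stable)
t=1 Δ0: w4=0 w0=1 w3=0 w1=1 clk=1 w2=1
  Δ1: clk:1→0
  (1Δ to stable)
t=2 Δ0: w4=0 w0=1 w3=0 w1=1 clk=0 w2=1
  Δ1: clk:0→1
  (1Δ to stable)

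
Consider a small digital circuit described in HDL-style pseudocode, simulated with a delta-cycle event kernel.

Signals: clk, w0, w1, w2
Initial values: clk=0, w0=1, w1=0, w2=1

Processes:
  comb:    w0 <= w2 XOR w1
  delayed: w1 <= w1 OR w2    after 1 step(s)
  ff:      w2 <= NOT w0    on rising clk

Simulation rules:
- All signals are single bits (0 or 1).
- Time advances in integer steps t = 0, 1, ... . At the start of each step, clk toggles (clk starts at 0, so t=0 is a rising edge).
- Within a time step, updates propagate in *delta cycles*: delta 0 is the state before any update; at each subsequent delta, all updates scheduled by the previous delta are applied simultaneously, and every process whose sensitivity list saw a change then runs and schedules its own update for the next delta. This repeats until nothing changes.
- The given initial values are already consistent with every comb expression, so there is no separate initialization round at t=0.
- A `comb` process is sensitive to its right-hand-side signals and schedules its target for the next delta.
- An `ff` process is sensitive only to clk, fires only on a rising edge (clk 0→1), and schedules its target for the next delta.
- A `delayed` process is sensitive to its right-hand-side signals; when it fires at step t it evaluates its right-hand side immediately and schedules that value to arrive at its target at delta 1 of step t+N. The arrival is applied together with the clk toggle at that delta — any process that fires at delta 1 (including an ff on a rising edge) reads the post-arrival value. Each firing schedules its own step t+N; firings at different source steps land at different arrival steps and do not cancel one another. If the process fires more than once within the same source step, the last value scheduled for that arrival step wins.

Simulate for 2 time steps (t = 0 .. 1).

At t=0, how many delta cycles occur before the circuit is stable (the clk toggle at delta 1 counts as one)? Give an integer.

3

[bits: clk,w1,w0,w2]
t=0: Δ0=0011 Δ1=1011 Δ2=1010 Δ3=1000 | 3Δ
t=1: Δ0=1000 Δ1=0000 | 1Δ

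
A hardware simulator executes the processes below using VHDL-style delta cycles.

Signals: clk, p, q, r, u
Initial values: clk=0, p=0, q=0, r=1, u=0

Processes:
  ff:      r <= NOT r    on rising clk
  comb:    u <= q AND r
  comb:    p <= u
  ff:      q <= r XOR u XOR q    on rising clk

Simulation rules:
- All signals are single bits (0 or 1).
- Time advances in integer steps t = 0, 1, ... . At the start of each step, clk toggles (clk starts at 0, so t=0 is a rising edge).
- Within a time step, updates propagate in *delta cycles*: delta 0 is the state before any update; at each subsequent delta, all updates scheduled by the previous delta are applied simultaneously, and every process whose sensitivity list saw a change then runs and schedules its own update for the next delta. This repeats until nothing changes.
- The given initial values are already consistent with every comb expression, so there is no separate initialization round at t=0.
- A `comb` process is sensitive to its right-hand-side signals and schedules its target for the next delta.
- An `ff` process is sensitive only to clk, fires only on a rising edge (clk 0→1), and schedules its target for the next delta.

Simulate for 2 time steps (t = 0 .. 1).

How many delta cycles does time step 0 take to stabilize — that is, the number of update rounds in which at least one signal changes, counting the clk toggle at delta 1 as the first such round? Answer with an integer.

[bits: q,clk,p,r,u]
t=0: Δ0=00010 Δ1=01010 Δ2=11000 | 2Δ
t=1: Δ0=11000 Δ1=10000 | 1Δ

2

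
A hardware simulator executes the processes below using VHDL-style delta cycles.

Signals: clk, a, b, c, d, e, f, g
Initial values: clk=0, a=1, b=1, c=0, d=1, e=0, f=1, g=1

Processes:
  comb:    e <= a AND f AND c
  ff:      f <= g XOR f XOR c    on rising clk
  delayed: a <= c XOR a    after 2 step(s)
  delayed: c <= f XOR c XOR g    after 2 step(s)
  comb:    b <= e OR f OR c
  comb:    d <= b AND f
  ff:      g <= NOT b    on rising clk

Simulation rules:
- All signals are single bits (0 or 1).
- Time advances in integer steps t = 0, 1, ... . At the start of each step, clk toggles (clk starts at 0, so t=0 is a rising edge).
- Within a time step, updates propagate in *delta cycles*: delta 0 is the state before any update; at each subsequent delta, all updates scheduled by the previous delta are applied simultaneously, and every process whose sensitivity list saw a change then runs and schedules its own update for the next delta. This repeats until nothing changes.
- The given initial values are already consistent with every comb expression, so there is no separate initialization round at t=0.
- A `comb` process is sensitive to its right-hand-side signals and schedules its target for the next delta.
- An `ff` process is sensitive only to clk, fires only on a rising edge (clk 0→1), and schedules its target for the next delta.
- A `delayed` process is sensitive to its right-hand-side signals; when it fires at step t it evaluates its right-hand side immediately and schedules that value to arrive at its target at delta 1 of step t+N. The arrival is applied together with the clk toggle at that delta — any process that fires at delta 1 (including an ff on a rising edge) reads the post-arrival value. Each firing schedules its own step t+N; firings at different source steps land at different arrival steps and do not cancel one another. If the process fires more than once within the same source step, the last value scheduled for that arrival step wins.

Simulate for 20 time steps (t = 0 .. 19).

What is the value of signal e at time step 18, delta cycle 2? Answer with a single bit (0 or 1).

t=0 Δ0: b=1 c=0 d=1 f=1 g=1 a=1 clk=0 e=0
  Δ1: clk:0→1
  Δ2: f:1→0, g:1→0
  Δ3: b:1→0, d:1→0
  (3Δ to stable)
t=1 Δ0: b=0 c=0 d=0 f=0 g=0 a=1 clk=1 e=0
  Δ1: clk:1→0
  (1Δ to stable)
t=2 Δ0: b=0 c=0 d=0 f=0 g=0 a=1 clk=0 e=0
  Δ1: clk:0→1
  Δ2: g:0→1
  (2Δ to stable)
t=3 Δ0: b=0 c=0 d=0 f=0 g=1 a=1 clk=1 e=0
  Δ1: clk:1→0
  (1Δ to stable)
t=4 Δ0: b=0 c=0 d=0 f=0 g=1 a=1 clk=0 e=0
  Δ1: c:0→1, clk:0→1
  Δ2: b:0→1
  (2Δ to stable)
t=5 Δ0: b=1 c=1 d=0 f=0 g=1 a=1 clk=1 e=0
  Δ1: clk:1→0
  (1Δ to stable)
t=6 Δ0: b=1 c=1 d=0 f=0 g=1 a=1 clk=0 e=0
  Δ1: c:1→0, a:1→0, clk:0→1
  Δ2: b:1→0, f:0→1, g:1→0
  Δ3: b:0→1
  Δ4: d:0→1
  (4Δ to stable)
t=7 Δ0: b=1 c=0 d=1 f=1 g=0 a=0 clk=1 e=0
  Δ1: clk:1→0
  (1Δ to stable)
t=8 Δ0: b=1 c=0 d=1 f=1 g=0 a=0 clk=0 e=0
  Δ1: c:0→1, clk:0→1
  Δ2: f:1→0
  Δ3: d:1→0
  (3Δ to stable)
t=9 Δ0: b=1 c=1 d=0 f=0 g=0 a=0 clk=1 e=0
  Δ1: clk:1→0
  (1Δ to stable)
t=10 Δ0: b=1 c=1 d=0 f=0 g=0 a=0 clk=0 e=0
  Δ1: a:0→1, clk:0→1
  Δ2: f:0→1
  Δ3: d:0→1, e:0→1
  (3Δ to stable)
t=11 Δ0: b=1 c=1 d=1 f=1 g=0 a=1 clk=1 e=1
  Δ1: clk:1→0
  (1Δ to stable)
t=12 Δ0: b=1 c=1 d=1 f=1 g=0 a=1 clk=0 e=1
  Δ1: c:1→0, a:1→0, clk:0→1
  Δ2: e:1→0
  (2Δ to stable)
t=13 Δ0: b=1 c=0 d=1 f=1 g=0 a=0 clk=1 e=0
  Δ1: clk:1→0
  (1Δ to stable)
t=14 Δ0: b=1 c=0 d=1 f=1 g=0 a=0 clk=0 e=0
  Δ1: c:0→1, clk:0→1
  Δ2: f:1→0
  Δ3: d:1→0
  (3Δ to stable)
t=15 Δ0: b=1 c=1 d=0 f=0 g=0 a=0 clk=1 e=0
  Δ1: clk:1→0
  (1Δ to stable)
t=16 Δ0: b=1 c=1 d=0 f=0 g=0 a=0 clk=0 e=0
  Δ1: a:0→1, clk:0→1
  Δ2: f:0→1
  Δ3: d:0→1, e:0→1
  (3Δ to stable)
t=17 Δ0: b=1 c=1 d=1 f=1 g=0 a=1 clk=1 e=1
  Δ1: clk:1→0
  (1Δ to stable)
t=18 Δ0: b=1 c=1 d=1 f=1 g=0 a=1 clk=0 e=1
  Δ1: c:1→0, a:1→0, clk:0→1
  Δ2: e:1→0
  (2Δ to stable)
t=19 Δ0: b=1 c=0 d=1 f=1 g=0 a=0 clk=1 e=0
  Δ1: clk:1→0
  (1Δ to stable)

0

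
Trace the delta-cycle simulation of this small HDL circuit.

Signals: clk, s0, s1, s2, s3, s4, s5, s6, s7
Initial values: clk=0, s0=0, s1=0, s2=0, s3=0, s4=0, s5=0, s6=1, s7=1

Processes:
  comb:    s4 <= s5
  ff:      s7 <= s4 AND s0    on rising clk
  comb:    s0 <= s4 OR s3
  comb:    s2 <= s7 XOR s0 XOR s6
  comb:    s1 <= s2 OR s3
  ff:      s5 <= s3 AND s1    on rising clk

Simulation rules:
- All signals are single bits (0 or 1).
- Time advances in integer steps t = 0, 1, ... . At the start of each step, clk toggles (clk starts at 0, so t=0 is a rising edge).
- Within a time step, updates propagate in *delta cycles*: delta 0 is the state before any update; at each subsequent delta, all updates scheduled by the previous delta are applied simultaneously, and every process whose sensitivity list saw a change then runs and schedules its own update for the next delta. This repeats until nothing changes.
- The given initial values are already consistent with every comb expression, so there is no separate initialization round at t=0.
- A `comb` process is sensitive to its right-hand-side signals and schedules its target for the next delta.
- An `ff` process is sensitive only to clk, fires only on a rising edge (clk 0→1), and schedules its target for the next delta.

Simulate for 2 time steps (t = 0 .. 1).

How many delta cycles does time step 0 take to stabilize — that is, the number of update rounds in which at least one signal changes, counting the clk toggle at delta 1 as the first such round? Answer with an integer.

4

t0.Δ0 s0=0 s7=1 clk=0 s1=0 s2=0 s4=0 s3=0 s6=1 s5=0
t0.Δ1 s0=0 s7=1 clk=1 s1=0 s2=0 s4=0 s3=0 s6=1 s5=0
t0.Δ2 s0=0 s7=0 clk=1 s1=0 s2=0 s4=0 s3=0 s6=1 s5=0
t0.Δ3 s0=0 s7=0 clk=1 s1=0 s2=1 s4=0 s3=0 s6=1 s5=0
t0.Δ4 s0=0 s7=0 clk=1 s1=1 s2=1 s4=0 s3=0 s6=1 s5=0
t1.Δ0 s0=0 s7=0 clk=1 s1=1 s2=1 s4=0 s3=0 s6=1 s5=0
t1.Δ1 s0=0 s7=0 clk=0 s1=1 s2=1 s4=0 s3=0 s6=1 s5=0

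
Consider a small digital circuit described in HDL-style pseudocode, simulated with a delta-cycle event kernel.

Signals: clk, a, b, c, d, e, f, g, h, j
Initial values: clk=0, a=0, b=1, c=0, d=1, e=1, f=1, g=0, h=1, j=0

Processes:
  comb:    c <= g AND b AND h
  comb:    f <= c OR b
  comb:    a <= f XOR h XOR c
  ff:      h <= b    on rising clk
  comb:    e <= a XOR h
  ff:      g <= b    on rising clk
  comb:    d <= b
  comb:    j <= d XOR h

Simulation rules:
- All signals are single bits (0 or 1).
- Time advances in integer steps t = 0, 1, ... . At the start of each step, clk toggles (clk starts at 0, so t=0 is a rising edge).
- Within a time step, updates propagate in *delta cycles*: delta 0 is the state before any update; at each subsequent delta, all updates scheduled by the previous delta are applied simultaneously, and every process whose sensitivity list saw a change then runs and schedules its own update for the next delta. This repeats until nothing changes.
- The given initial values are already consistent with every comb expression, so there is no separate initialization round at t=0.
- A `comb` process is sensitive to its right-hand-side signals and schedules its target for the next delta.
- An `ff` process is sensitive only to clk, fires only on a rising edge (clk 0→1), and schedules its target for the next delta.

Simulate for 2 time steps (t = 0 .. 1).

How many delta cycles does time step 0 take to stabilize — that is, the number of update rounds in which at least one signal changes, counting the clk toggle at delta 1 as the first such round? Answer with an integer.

[bits: a,f,g,e,clk,d,j,b,c,h]
t=0: Δ0=0101010101 Δ1=0101110101 Δ2=0111110101 Δ3=0111110111 Δ4=1111110111 Δ5=1110110111 | 5Δ
t=1: Δ0=1110110111 Δ1=1110010111 | 1Δ

5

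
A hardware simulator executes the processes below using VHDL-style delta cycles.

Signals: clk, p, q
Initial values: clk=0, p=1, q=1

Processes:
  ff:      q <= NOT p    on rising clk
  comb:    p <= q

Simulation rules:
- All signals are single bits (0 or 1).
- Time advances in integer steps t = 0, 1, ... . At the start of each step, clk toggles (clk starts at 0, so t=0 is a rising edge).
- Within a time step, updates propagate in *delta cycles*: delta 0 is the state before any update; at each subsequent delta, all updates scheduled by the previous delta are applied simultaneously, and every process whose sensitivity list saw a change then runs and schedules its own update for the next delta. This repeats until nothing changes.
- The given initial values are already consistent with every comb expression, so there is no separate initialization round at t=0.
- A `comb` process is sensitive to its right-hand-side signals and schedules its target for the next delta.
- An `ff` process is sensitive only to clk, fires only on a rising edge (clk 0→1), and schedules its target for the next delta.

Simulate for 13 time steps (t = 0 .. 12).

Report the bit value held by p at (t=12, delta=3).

t=0 Δ0: clk=0 q=1 p=1
  Δ1: clk:0→1
  Δ2: q:1→0
  Δ3: p:1→0
  (3Δ to stable)
t=1 Δ0: clk=1 q=0 p=0
  Δ1: clk:1→0
  (1Δ to stable)
t=2 Δ0: clk=0 q=0 p=0
  Δ1: clk:0→1
  Δ2: q:0→1
  Δ3: p:0→1
  (3Δ to stable)
t=3 Δ0: clk=1 q=1 p=1
  Δ1: clk:1→0
  (1Δ to stable)
t=4 Δ0: clk=0 q=1 p=1
  Δ1: clk:0→1
  Δ2: q:1→0
  Δ3: p:1→0
  (3Δ to stable)
t=5 Δ0: clk=1 q=0 p=0
  Δ1: clk:1→0
  (1Δ to stable)
t=6 Δ0: clk=0 q=0 p=0
  Δ1: clk:0→1
  Δ2: q:0→1
  Δ3: p:0→1
  (3Δ to stable)
t=7 Δ0: clk=1 q=1 p=1
  Δ1: clk:1→0
  (1Δ to stable)
t=8 Δ0: clk=0 q=1 p=1
  Δ1: clk:0→1
  Δ2: q:1→0
  Δ3: p:1→0
  (3Δ to stable)
t=9 Δ0: clk=1 q=0 p=0
  Δ1: clk:1→0
  (1Δ to stable)
t=10 Δ0: clk=0 q=0 p=0
  Δ1: clk:0→1
  Δ2: q:0→1
  Δ3: p:0→1
  (3Δ to stable)
t=11 Δ0: clk=1 q=1 p=1
  Δ1: clk:1→0
  (1Δ to stable)
t=12 Δ0: clk=0 q=1 p=1
  Δ1: clk:0→1
  Δ2: q:1→0
  Δ3: p:1→0
  (3Δ to stable)

0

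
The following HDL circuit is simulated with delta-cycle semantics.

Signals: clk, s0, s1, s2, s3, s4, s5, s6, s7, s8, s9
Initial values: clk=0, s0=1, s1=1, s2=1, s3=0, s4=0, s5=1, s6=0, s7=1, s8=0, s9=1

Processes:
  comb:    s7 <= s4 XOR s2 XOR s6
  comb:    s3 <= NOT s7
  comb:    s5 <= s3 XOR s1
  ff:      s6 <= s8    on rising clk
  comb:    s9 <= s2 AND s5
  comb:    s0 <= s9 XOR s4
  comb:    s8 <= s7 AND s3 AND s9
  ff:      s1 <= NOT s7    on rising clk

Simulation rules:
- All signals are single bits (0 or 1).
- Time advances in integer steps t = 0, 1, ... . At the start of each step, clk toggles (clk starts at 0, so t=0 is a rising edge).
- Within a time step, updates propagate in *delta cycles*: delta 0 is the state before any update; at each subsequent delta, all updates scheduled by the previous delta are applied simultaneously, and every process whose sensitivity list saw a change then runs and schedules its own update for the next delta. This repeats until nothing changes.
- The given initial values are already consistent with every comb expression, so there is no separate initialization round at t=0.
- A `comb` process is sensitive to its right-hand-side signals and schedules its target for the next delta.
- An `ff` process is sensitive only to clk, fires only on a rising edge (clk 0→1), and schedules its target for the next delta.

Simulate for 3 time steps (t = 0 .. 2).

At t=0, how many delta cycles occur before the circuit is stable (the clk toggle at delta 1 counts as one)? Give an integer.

5

t0.Δ0 s9=1 s4=0 s3=0 s7=1 clk=0 s2=1 s0=1 s6=0 s5=1 s1=1 s8=0
t0.Δ1 s9=1 s4=0 s3=0 s7=1 clk=1 s2=1 s0=1 s6=0 s5=1 s1=1 s8=0
t0.Δ2 s9=1 s4=0 s3=0 s7=1 clk=1 s2=1 s0=1 s6=0 s5=1 s1=0 s8=0
t0.Δ3 s9=1 s4=0 s3=0 s7=1 clk=1 s2=1 s0=1 s6=0 s5=0 s1=0 s8=0
t0.Δ4 s9=0 s4=0 s3=0 s7=1 clk=1 s2=1 s0=1 s6=0 s5=0 s1=0 s8=0
t0.Δ5 s9=0 s4=0 s3=0 s7=1 clk=1 s2=1 s0=0 s6=0 s5=0 s1=0 s8=0
t1.Δ0 s9=0 s4=0 s3=0 s7=1 clk=1 s2=1 s0=0 s6=0 s5=0 s1=0 s8=0
t1.Δ1 s9=0 s4=0 s3=0 s7=1 clk=0 s2=1 s0=0 s6=0 s5=0 s1=0 s8=0
t2.Δ0 s9=0 s4=0 s3=0 s7=1 clk=0 s2=1 s0=0 s6=0 s5=0 s1=0 s8=0
t2.Δ1 s9=0 s4=0 s3=0 s7=1 clk=1 s2=1 s0=0 s6=0 s5=0 s1=0 s8=0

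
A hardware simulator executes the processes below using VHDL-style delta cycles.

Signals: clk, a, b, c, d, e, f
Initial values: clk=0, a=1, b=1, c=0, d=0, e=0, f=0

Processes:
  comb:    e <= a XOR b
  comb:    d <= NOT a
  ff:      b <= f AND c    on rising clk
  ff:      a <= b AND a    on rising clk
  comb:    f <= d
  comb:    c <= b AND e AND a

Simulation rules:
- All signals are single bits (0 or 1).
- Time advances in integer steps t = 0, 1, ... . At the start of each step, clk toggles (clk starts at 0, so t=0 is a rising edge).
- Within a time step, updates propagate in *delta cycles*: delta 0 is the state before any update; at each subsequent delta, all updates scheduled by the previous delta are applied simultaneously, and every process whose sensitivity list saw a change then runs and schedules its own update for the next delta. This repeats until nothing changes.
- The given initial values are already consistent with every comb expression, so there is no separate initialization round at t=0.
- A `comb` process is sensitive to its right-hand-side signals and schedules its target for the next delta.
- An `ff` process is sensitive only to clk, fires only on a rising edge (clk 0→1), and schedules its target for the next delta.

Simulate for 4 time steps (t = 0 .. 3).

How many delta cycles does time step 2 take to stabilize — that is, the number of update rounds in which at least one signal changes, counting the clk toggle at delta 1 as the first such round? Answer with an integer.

4

t=0 Δ0: clk=0 e=0 a=1 f=0 d=0 b=1 c=0
  Δ1: clk:0→1
  Δ2: b:1→0
  Δ3: e:0→1
  (3Δ to stable)
t=1 Δ0: clk=1 e=1 a=1 f=0 d=0 b=0 c=0
  Δ1: clk:1→0
  (1Δ to stable)
t=2 Δ0: clk=0 e=1 a=1 f=0 d=0 b=0 c=0
  Δ1: clk:0→1
  Δ2: a:1→0
  Δ3: e:1→0, d:0→1
  Δ4: f:0→1
  (4Δ to stable)
t=3 Δ0: clk=1 e=0 a=0 f=1 d=1 b=0 c=0
  Δ1: clk:1→0
  (1Δ to stable)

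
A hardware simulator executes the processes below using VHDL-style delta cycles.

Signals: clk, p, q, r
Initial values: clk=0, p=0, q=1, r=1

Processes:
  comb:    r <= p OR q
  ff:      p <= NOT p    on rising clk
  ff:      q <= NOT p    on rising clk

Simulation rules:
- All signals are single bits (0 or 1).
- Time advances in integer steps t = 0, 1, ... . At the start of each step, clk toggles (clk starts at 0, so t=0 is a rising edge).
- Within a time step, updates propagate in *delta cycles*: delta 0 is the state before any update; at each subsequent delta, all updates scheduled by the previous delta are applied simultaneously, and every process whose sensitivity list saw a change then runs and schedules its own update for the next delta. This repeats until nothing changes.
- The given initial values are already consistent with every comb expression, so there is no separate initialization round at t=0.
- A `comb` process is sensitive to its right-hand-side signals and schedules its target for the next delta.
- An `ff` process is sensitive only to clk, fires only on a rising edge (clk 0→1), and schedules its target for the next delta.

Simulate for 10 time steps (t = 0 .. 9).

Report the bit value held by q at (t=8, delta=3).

t0.Δ0 p=0 q=1 clk=0 r=1
t0.Δ1 p=0 q=1 clk=1 r=1
t0.Δ2 p=1 q=1 clk=1 r=1
t1.Δ0 p=1 q=1 clk=1 r=1
t1.Δ1 p=1 q=1 clk=0 r=1
t2.Δ0 p=1 q=1 clk=0 r=1
t2.Δ1 p=1 q=1 clk=1 r=1
t2.Δ2 p=0 q=0 clk=1 r=1
t2.Δ3 p=0 q=0 clk=1 r=0
t3.Δ0 p=0 q=0 clk=1 r=0
t3.Δ1 p=0 q=0 clk=0 r=0
t4.Δ0 p=0 q=0 clk=0 r=0
t4.Δ1 p=0 q=0 clk=1 r=0
t4.Δ2 p=1 q=1 clk=1 r=0
t4.Δ3 p=1 q=1 clk=1 r=1
t5.Δ0 p=1 q=1 clk=1 r=1
t5.Δ1 p=1 q=1 clk=0 r=1
t6.Δ0 p=1 q=1 clk=0 r=1
t6.Δ1 p=1 q=1 clk=1 r=1
t6.Δ2 p=0 q=0 clk=1 r=1
t6.Δ3 p=0 q=0 clk=1 r=0
t7.Δ0 p=0 q=0 clk=1 r=0
t7.Δ1 p=0 q=0 clk=0 r=0
t8.Δ0 p=0 q=0 clk=0 r=0
t8.Δ1 p=0 q=0 clk=1 r=0
t8.Δ2 p=1 q=1 clk=1 r=0
t8.Δ3 p=1 q=1 clk=1 r=1
t9.Δ0 p=1 q=1 clk=1 r=1
t9.Δ1 p=1 q=1 clk=0 r=1

1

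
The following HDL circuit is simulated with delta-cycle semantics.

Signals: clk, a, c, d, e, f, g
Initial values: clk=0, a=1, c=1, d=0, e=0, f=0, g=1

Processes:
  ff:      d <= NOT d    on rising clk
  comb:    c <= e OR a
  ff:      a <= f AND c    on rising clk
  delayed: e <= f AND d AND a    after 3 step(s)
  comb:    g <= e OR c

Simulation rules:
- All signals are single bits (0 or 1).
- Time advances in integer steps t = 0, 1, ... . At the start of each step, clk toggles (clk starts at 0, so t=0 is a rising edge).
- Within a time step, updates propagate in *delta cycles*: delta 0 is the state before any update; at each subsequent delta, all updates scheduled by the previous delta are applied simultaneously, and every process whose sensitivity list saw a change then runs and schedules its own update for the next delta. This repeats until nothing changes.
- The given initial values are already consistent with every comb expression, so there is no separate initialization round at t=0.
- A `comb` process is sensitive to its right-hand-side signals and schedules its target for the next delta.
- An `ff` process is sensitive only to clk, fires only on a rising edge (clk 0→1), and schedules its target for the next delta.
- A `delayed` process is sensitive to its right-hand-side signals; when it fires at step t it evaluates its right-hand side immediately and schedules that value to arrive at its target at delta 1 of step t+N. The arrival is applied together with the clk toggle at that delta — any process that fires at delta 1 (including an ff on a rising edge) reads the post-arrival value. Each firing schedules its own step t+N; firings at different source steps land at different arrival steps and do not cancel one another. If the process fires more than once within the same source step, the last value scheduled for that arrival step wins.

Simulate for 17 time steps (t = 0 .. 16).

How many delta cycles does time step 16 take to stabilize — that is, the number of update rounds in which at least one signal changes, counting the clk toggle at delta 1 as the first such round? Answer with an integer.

[bits: e,c,clk,a,f,g,d]
t=0: Δ0=0101010 Δ1=0111010 Δ2=0110011 Δ3=0010011 Δ4=0010001 | 4Δ
t=1: Δ0=0010001 Δ1=0000001 | 1Δ
t=2: Δ0=0000001 Δ1=0010001 Δ2=0010000 | 2Δ
t=3: Δ0=0010000 Δ1=0000000 | 1Δ
t=4: Δ0=0000000 Δ1=0010000 Δ2=0010001 | 2Δ
t=5: Δ0=0010001 Δ1=0000001 | 1Δ
t=6: Δ0=0000001 Δ1=0010001 Δ2=0010000 | 2Δ
t=7: Δ0=0010000 Δ1=0000000 | 1Δ
t=8: Δ0=0000000 Δ1=0010000 Δ2=0010001 | 2Δ
t=9: Δ0=0010001 Δ1=0000001 | 1Δ
t=10: Δ0=0000001 Δ1=0010001 Δ2=0010000 | 2Δ
t=11: Δ0=0010000 Δ1=0000000 | 1Δ
t=12: Δ0=0000000 Δ1=0010000 Δ2=0010001 | 2Δ
t=13: Δ0=0010001 Δ1=0000001 | 1Δ
t=14: Δ0=0000001 Δ1=0010001 Δ2=0010000 | 2Δ
t=15: Δ0=0010000 Δ1=0000000 | 1Δ
t=16: Δ0=0000000 Δ1=0010000 Δ2=0010001 | 2Δ

2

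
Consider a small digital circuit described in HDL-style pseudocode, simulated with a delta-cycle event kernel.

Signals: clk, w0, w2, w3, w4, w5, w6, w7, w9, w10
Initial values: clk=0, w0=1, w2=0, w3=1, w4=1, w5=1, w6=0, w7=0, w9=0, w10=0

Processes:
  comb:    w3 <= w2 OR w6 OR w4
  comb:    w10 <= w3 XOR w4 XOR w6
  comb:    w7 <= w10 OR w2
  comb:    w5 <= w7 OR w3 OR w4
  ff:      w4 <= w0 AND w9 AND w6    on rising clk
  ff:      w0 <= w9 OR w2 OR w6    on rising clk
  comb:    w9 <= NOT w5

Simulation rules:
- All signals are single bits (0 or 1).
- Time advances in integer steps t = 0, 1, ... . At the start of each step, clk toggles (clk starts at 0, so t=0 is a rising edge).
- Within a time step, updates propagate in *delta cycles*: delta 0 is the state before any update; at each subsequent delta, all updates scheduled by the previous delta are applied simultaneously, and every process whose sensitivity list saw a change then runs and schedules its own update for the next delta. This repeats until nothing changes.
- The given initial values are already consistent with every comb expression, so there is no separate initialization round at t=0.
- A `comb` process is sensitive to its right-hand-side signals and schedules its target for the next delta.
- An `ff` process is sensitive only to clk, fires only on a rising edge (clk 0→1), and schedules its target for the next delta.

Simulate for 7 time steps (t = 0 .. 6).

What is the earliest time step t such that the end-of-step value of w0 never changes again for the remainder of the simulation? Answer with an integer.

t0.Δ0 w0=1 w10=0 w4=1 w2=0 w7=0 w6=0 clk=0 w9=0 w3=1 w5=1
t0.Δ1 w0=1 w10=0 w4=1 w2=0 w7=0 w6=0 clk=1 w9=0 w3=1 w5=1
t0.Δ2 w0=0 w10=0 w4=0 w2=0 w7=0 w6=0 clk=1 w9=0 w3=1 w5=1
t0.Δ3 w0=0 w10=1 w4=0 w2=0 w7=0 w6=0 clk=1 w9=0 w3=0 w5=1
t0.Δ4 w0=0 w10=0 w4=0 w2=0 w7=1 w6=0 clk=1 w9=0 w3=0 w5=0
t0.Δ5 w0=0 w10=0 w4=0 w2=0 w7=0 w6=0 clk=1 w9=1 w3=0 w5=1
t0.Δ6 w0=0 w10=0 w4=0 w2=0 w7=0 w6=0 clk=1 w9=0 w3=0 w5=0
t0.Δ7 w0=0 w10=0 w4=0 w2=0 w7=0 w6=0 clk=1 w9=1 w3=0 w5=0
t1.Δ0 w0=0 w10=0 w4=0 w2=0 w7=0 w6=0 clk=1 w9=1 w3=0 w5=0
t1.Δ1 w0=0 w10=0 w4=0 w2=0 w7=0 w6=0 clk=0 w9=1 w3=0 w5=0
t2.Δ0 w0=0 w10=0 w4=0 w2=0 w7=0 w6=0 clk=0 w9=1 w3=0 w5=0
t2.Δ1 w0=0 w10=0 w4=0 w2=0 w7=0 w6=0 clk=1 w9=1 w3=0 w5=0
t2.Δ2 w0=1 w10=0 w4=0 w2=0 w7=0 w6=0 clk=1 w9=1 w3=0 w5=0
t3.Δ0 w0=1 w10=0 w4=0 w2=0 w7=0 w6=0 clk=1 w9=1 w3=0 w5=0
t3.Δ1 w0=1 w10=0 w4=0 w2=0 w7=0 w6=0 clk=0 w9=1 w3=0 w5=0
t4.Δ0 w0=1 w10=0 w4=0 w2=0 w7=0 w6=0 clk=0 w9=1 w3=0 w5=0
t4.Δ1 w0=1 w10=0 w4=0 w2=0 w7=0 w6=0 clk=1 w9=1 w3=0 w5=0
t5.Δ0 w0=1 w10=0 w4=0 w2=0 w7=0 w6=0 clk=1 w9=1 w3=0 w5=0
t5.Δ1 w0=1 w10=0 w4=0 w2=0 w7=0 w6=0 clk=0 w9=1 w3=0 w5=0
t6.Δ0 w0=1 w10=0 w4=0 w2=0 w7=0 w6=0 clk=0 w9=1 w3=0 w5=0
t6.Δ1 w0=1 w10=0 w4=0 w2=0 w7=0 w6=0 clk=1 w9=1 w3=0 w5=0

2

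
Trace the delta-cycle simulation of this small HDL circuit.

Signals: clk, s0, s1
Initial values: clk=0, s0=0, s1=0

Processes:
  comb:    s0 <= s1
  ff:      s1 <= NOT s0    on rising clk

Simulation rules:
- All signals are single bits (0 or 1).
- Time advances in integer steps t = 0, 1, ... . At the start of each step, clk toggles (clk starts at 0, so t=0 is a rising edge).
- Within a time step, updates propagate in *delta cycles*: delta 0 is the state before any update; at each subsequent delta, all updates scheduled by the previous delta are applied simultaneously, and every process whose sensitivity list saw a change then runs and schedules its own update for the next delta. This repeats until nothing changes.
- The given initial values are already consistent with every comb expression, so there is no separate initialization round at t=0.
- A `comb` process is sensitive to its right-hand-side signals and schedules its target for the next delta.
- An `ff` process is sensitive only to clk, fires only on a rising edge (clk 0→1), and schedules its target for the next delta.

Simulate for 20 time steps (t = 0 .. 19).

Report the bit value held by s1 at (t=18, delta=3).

t0.Δ0 s0=0 s1=0 clk=0
t0.Δ1 s0=0 s1=0 clk=1
t0.Δ2 s0=0 s1=1 clk=1
t0.Δ3 s0=1 s1=1 clk=1
t1.Δ0 s0=1 s1=1 clk=1
t1.Δ1 s0=1 s1=1 clk=0
t2.Δ0 s0=1 s1=1 clk=0
t2.Δ1 s0=1 s1=1 clk=1
t2.Δ2 s0=1 s1=0 clk=1
t2.Δ3 s0=0 s1=0 clk=1
t3.Δ0 s0=0 s1=0 clk=1
t3.Δ1 s0=0 s1=0 clk=0
t4.Δ0 s0=0 s1=0 clk=0
t4.Δ1 s0=0 s1=0 clk=1
t4.Δ2 s0=0 s1=1 clk=1
t4.Δ3 s0=1 s1=1 clk=1
t5.Δ0 s0=1 s1=1 clk=1
t5.Δ1 s0=1 s1=1 clk=0
t6.Δ0 s0=1 s1=1 clk=0
t6.Δ1 s0=1 s1=1 clk=1
t6.Δ2 s0=1 s1=0 clk=1
t6.Δ3 s0=0 s1=0 clk=1
t7.Δ0 s0=0 s1=0 clk=1
t7.Δ1 s0=0 s1=0 clk=0
t8.Δ0 s0=0 s1=0 clk=0
t8.Δ1 s0=0 s1=0 clk=1
t8.Δ2 s0=0 s1=1 clk=1
t8.Δ3 s0=1 s1=1 clk=1
t9.Δ0 s0=1 s1=1 clk=1
t9.Δ1 s0=1 s1=1 clk=0
t10.Δ0 s0=1 s1=1 clk=0
t10.Δ1 s0=1 s1=1 clk=1
t10.Δ2 s0=1 s1=0 clk=1
t10.Δ3 s0=0 s1=0 clk=1
t11.Δ0 s0=0 s1=0 clk=1
t11.Δ1 s0=0 s1=0 clk=0
t12.Δ0 s0=0 s1=0 clk=0
t12.Δ1 s0=0 s1=0 clk=1
t12.Δ2 s0=0 s1=1 clk=1
t12.Δ3 s0=1 s1=1 clk=1
t13.Δ0 s0=1 s1=1 clk=1
t13.Δ1 s0=1 s1=1 clk=0
t14.Δ0 s0=1 s1=1 clk=0
t14.Δ1 s0=1 s1=1 clk=1
t14.Δ2 s0=1 s1=0 clk=1
t14.Δ3 s0=0 s1=0 clk=1
t15.Δ0 s0=0 s1=0 clk=1
t15.Δ1 s0=0 s1=0 clk=0
t16.Δ0 s0=0 s1=0 clk=0
t16.Δ1 s0=0 s1=0 clk=1
t16.Δ2 s0=0 s1=1 clk=1
t16.Δ3 s0=1 s1=1 clk=1
t17.Δ0 s0=1 s1=1 clk=1
t17.Δ1 s0=1 s1=1 clk=0
t18.Δ0 s0=1 s1=1 clk=0
t18.Δ1 s0=1 s1=1 clk=1
t18.Δ2 s0=1 s1=0 clk=1
t18.Δ3 s0=0 s1=0 clk=1
t19.Δ0 s0=0 s1=0 clk=1
t19.Δ1 s0=0 s1=0 clk=0

0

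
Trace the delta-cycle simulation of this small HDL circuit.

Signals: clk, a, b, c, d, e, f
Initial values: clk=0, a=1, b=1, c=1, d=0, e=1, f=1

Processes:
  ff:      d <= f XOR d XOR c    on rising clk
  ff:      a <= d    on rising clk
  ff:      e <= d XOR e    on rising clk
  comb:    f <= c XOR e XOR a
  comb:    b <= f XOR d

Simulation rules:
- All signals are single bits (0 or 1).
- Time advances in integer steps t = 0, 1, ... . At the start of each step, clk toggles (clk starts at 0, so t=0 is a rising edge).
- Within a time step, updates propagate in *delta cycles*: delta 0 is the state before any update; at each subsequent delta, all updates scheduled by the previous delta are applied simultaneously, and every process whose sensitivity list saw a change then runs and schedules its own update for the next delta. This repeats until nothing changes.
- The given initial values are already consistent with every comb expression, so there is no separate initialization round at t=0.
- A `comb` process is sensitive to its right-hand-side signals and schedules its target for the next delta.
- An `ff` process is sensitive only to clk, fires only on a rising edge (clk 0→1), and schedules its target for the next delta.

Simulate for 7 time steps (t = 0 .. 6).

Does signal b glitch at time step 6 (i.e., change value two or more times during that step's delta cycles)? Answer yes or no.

yes

t=0 Δ0: d=0 f=1 b=1 a=1 e=1 clk=0 c=1
  Δ1: clk:0→1
  Δ2: a:1→0
  Δ3: f:1→0
  Δ4: b:1→0
  (4Δ to stable)
t=1 Δ0: d=0 f=0 b=0 a=0 e=1 clk=1 c=1
  Δ1: clk:1→0
  (1Δ to stable)
t=2 Δ0: d=0 f=0 b=0 a=0 e=1 clk=0 c=1
  Δ1: clk:0→1
  Δ2: d:0→1
  Δ3: b:0→1
  (3Δ to stable)
t=3 Δ0: d=1 f=0 b=1 a=0 e=1 clk=1 c=1
  Δ1: clk:1→0
  (1Δ to stable)
t=4 Δ0: d=1 f=0 b=1 a=0 e=1 clk=0 c=1
  Δ1: clk:0→1
  Δ2: d:1→0, a:0→1, e:1→0
  Δ3: b:1→0
  (3Δ to stable)
t=5 Δ0: d=0 f=0 b=0 a=1 e=0 clk=1 c=1
  Δ1: clk:1→0
  (1Δ to stable)
t=6 Δ0: d=0 f=0 b=0 a=1 e=0 clk=0 c=1
  Δ1: clk:0→1
  Δ2: d:0→1, a:1→0
  Δ3: f:0→1, b:0→1
  Δ4: b:1→0
  (4Δ to stable)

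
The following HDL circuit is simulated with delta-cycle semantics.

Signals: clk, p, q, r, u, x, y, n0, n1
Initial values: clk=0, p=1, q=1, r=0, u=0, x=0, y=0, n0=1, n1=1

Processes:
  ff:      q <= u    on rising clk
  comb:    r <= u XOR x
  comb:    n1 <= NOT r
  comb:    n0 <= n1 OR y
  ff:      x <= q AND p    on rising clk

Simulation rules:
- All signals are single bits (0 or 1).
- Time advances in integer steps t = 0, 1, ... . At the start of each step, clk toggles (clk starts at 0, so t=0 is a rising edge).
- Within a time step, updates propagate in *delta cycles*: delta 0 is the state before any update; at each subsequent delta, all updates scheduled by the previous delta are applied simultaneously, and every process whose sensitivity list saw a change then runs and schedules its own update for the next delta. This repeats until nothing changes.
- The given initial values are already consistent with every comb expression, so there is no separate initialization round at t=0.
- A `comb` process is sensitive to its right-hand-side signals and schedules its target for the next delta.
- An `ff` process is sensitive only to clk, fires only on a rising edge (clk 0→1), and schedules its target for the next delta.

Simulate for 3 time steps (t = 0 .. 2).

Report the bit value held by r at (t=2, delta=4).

[bits: clk,x,r,p,n0,q,n1,u,y]
t=0: Δ0=000111100 Δ1=100111100 Δ2=110110100 Δ3=111110100 Δ4=111110000 Δ5=111100000 | 5Δ
t=1: Δ0=111100000 Δ1=011100000 | 1Δ
t=2: Δ0=011100000 Δ1=111100000 Δ2=101100000 Δ3=100100000 Δ4=100100100 Δ5=100110100 | 5Δ

0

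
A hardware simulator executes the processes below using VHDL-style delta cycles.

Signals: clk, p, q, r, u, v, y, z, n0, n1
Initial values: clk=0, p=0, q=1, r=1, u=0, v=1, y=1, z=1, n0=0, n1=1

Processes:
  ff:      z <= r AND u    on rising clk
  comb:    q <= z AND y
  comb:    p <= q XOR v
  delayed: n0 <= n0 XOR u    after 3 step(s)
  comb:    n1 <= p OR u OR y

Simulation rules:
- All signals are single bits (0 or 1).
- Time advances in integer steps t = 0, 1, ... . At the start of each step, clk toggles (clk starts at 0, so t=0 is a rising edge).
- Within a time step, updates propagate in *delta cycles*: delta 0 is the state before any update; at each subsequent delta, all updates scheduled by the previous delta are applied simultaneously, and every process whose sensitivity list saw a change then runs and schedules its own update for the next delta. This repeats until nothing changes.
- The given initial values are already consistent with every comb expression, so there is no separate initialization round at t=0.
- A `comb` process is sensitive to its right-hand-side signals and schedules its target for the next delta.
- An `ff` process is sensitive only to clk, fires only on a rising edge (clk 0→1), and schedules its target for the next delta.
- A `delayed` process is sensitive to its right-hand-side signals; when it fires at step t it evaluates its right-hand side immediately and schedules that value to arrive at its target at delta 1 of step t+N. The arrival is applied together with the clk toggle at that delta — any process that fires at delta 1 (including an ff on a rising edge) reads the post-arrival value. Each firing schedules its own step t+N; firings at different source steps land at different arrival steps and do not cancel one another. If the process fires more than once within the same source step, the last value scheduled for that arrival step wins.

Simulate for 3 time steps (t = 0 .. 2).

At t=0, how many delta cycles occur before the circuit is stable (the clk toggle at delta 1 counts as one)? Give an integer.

4

t=0 Δ0: z=1 v=1 clk=0 q=1 p=0 n1=1 n0=0 r=1 u=0 y=1
  Δ1: clk:0→1
  Δ2: z:1→0
  Δ3: q:1→0
  Δ4: p:0→1
  (4Δ to stable)
t=1 Δ0: z=0 v=1 clk=1 q=0 p=1 n1=1 n0=0 r=1 u=0 y=1
  Δ1: clk:1→0
  (1Δ to stable)
t=2 Δ0: z=0 v=1 clk=0 q=0 p=1 n1=1 n0=0 r=1 u=0 y=1
  Δ1: clk:0→1
  (1Δ to stable)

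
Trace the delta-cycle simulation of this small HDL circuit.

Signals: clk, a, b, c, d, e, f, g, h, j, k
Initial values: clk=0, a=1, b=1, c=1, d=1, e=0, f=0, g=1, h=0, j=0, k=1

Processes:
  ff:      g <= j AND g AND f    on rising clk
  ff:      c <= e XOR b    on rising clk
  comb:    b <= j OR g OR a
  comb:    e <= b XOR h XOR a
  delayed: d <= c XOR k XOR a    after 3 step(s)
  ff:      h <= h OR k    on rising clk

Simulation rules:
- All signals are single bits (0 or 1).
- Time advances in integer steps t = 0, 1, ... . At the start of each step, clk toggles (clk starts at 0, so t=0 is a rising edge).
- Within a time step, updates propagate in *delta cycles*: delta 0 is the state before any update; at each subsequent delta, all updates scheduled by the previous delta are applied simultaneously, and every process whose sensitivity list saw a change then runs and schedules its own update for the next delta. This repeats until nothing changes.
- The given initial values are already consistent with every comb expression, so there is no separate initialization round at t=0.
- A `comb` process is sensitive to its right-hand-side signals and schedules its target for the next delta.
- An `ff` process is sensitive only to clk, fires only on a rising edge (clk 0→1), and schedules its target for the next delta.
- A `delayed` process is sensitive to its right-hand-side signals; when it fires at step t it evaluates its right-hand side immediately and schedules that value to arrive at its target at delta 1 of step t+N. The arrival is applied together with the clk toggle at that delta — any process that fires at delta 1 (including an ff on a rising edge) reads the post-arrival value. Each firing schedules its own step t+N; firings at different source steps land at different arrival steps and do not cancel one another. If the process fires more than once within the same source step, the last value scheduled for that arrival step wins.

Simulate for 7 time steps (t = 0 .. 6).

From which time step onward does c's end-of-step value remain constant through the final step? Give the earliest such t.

t0.Δ0 b=1 f=0 c=1 d=1 g=1 e=0 h=0 clk=0 j=0 k=1 a=1
t0.Δ1 b=1 f=0 c=1 d=1 g=1 e=0 h=0 clk=1 j=0 k=1 a=1
t0.Δ2 b=1 f=0 c=1 d=1 g=0 e=0 h=1 clk=1 j=0 k=1 a=1
t0.Δ3 b=1 f=0 c=1 d=1 g=0 e=1 h=1 clk=1 j=0 k=1 a=1
t1.Δ0 b=1 f=0 c=1 d=1 g=0 e=1 h=1 clk=1 j=0 k=1 a=1
t1.Δ1 b=1 f=0 c=1 d=1 g=0 e=1 h=1 clk=0 j=0 k=1 a=1
t2.Δ0 b=1 f=0 c=1 d=1 g=0 e=1 h=1 clk=0 j=0 k=1 a=1
t2.Δ1 b=1 f=0 c=1 d=1 g=0 e=1 h=1 clk=1 j=0 k=1 a=1
t2.Δ2 b=1 f=0 c=0 d=1 g=0 e=1 h=1 clk=1 j=0 k=1 a=1
t3.Δ0 b=1 f=0 c=0 d=1 g=0 e=1 h=1 clk=1 j=0 k=1 a=1
t3.Δ1 b=1 f=0 c=0 d=1 g=0 e=1 h=1 clk=0 j=0 k=1 a=1
t4.Δ0 b=1 f=0 c=0 d=1 g=0 e=1 h=1 clk=0 j=0 k=1 a=1
t4.Δ1 b=1 f=0 c=0 d=1 g=0 e=1 h=1 clk=1 j=0 k=1 a=1
t5.Δ0 b=1 f=0 c=0 d=1 g=0 e=1 h=1 clk=1 j=0 k=1 a=1
t5.Δ1 b=1 f=0 c=0 d=0 g=0 e=1 h=1 clk=0 j=0 k=1 a=1
t6.Δ0 b=1 f=0 c=0 d=0 g=0 e=1 h=1 clk=0 j=0 k=1 a=1
t6.Δ1 b=1 f=0 c=0 d=0 g=0 e=1 h=1 clk=1 j=0 k=1 a=1

2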